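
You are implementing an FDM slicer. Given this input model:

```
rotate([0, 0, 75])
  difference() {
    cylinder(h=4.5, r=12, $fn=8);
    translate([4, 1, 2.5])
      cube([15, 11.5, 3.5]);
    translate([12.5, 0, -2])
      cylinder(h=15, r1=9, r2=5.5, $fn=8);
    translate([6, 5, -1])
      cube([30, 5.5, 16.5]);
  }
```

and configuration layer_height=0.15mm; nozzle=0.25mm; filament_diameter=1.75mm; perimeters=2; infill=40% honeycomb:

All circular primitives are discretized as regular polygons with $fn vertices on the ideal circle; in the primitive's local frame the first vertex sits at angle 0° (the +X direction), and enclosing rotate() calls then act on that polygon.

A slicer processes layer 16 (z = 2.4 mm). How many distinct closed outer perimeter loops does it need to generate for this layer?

At z = 2.4 mm: the r=12 cylinder contributes a regular 8-gon of circumradius 12; the cube at (4, 1) is not intersected at this z (z outside [2.5, 6]); the cone at (12.5, 0) contributes a regular 8-gon of circumradius 7.973 (interpolated between r1=9 and r2=5.5 at t=0.293); the 30×5.5 cube at (6, 5) contributes its full rectangle; After the difference (first − rest): starting from the r=12 cylinder, the cone at (12.5, 0) partially overlaps it — only the 60.71 mm² overlap (of its 179.81 mm²) is removed, clipping the outline; the 30×5.5 cube at (6, 5) partially overlaps it — only the 9.11 mm² overlap (of its 165.00 mm²) is removed, clipping the outline — 1 connected region; (whole slice rotated 75° about Z — lengths, areas and connectivity unchanged). The result has 1 disconnected region.

1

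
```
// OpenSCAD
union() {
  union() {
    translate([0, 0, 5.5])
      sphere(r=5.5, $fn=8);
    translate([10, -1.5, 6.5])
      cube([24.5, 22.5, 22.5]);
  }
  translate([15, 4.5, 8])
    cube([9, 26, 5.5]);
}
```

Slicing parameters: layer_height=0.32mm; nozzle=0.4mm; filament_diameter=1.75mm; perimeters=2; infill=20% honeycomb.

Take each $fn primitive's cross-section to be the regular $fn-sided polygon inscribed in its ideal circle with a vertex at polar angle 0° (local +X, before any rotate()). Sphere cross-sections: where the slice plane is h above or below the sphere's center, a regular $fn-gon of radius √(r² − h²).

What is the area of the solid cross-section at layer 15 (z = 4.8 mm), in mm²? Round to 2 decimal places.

At z = 4.8 mm: the r=5.5 sphere contributes a regular 8-gon of circumradius √(5.5²−0.7²) = 5.455 (area = (8/2)·5.455²·sin(360°/8) = 84.17 mm²); the cube at (10, -1.5) does not reach this height (z outside [6.5, 29]); Taking the union: only the r=5.5 sphere is present, so the union is just that shape — area = 84.17 mm²; the cube at (15, 4.5) is absent (z outside [8, 13.5]); Merging all regions: only the result so far is present, so the union is just that shape — area = 84.17 mm². Overall, the cross-section is a single solid region. Net area = 84.17 mm².

84.17 mm²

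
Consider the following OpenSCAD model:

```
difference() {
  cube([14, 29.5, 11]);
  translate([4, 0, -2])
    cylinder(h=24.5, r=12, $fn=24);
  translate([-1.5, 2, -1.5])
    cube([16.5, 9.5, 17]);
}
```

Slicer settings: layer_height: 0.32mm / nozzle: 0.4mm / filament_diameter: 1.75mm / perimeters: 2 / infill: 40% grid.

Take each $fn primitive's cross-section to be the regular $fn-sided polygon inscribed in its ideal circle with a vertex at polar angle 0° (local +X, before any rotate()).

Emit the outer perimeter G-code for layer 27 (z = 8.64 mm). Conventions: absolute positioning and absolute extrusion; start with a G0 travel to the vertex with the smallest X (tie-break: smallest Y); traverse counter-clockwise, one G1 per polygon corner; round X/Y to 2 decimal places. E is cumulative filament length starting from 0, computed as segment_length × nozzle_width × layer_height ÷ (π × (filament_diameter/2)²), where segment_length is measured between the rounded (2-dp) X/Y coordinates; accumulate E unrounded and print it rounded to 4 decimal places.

G0 X0.00 Y11.50 Z8.64
G1 X0.67 Y11.50 E0.0357
G1 X0.89 Y11.59 E0.0483
G1 X4.00 Y12.00 E0.2152
G1 X7.11 Y11.59 E0.3822
G1 X7.33 Y11.50 E0.3948
G1 X14.00 Y11.50 E0.7498
G1 X14.00 Y29.50 E1.7077
G1 X0.00 Y29.50 E2.4527
G1 X0.00 Y11.50 E3.4106

At z = 8.64 mm: the 14×29.5 cube contributes its full rectangle; the r=12 cylinder at (4, 0) contributes a regular 24-gon of circumradius 12; the cube at (-1.5, 2) is present — its section is the full 16.5×9.5 rectangle; Taking the first minus the rest: starting from the 14×29.5 cube, the r=12 cylinder at (4, 0) partially overlaps it — only the 150.10 mm² overlap (of its 447.24 mm²) is removed, clipping the outline; the 16.5×9.5 cube at (-1.5, 2) partially overlaps it — only the 12.76 mm² overlap (of its 156.75 mm²) is removed, clipping the outline — 1 connected region. The outline is a single polygon with 9 vertices. Extrusion per mm of travel: 0.4 × 0.32 / (π × 0.875²) = 0.053216. Accumulating E over each segment gives final E = 3.4106.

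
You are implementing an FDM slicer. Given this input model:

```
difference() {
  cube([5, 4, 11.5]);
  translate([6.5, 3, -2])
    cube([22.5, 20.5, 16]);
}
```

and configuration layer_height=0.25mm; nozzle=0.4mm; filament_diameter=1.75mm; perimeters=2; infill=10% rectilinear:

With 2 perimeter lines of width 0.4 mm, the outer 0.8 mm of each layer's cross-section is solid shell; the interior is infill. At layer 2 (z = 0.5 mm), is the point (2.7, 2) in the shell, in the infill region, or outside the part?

infill

At z = 0.5 mm: the cube is present — its section is the full 5×4 rectangle; the 22.5×20.5 cube at (6.5, 3) contributes its full rectangle; Subtracting the remaining from the first: starting from the 5×4 cube, the 22.5×20.5 cube at (6.5, 3) misses the remaining region (no effect) — 1 connected region. Overall, the cross-section is a single solid region. The nearest boundary edge runs (0.00, 4.00)→(5.00, 4.00); distance from the point to it = 2.00 mm. The point is inside the cross-section and 2.00 mm from the nearest boundary — more than the 0.8 mm shell width (2 × 0.4), so it's in the infill interior.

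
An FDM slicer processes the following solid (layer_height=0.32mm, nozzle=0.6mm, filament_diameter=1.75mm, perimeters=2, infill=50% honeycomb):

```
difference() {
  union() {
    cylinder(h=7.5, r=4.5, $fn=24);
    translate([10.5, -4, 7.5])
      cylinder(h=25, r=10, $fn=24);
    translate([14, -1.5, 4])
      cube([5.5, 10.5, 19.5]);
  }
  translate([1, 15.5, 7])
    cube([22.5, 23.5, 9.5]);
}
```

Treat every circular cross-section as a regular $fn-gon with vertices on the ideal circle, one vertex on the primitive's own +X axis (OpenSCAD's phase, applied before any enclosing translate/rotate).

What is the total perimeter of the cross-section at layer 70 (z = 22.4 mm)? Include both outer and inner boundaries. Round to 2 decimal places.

72.96 mm

At z = 22.4 mm: the cylinder is absent (z outside [0, 7.5]); the cylinder at (10.5, -4): section is a regular 24-gon, circumradius r=10 (perimeter = 2·24·10.000·sin(180°/24) = 62.65 mm); the 5.5×10.5 cube at (14, -1.5) contributes its full rectangle (perimeter 32.00 mm); Combining (union): the regions partially overlap (shared area 27.15 mm²), so the edge portions inside another operand are dropped and the merged outline is re-measured after clipping — boundary = 72.96 mm; the cube at (1, 15.5) is not intersected at this z (z outside [7, 16.5]); After the difference (first − rest): none of the subtracted shapes is present at this height, so the result so far is unchanged — boundary = 72.96 mm. Overall, the cross-section is a single solid region. Total boundary length (outer) = 72.96 mm.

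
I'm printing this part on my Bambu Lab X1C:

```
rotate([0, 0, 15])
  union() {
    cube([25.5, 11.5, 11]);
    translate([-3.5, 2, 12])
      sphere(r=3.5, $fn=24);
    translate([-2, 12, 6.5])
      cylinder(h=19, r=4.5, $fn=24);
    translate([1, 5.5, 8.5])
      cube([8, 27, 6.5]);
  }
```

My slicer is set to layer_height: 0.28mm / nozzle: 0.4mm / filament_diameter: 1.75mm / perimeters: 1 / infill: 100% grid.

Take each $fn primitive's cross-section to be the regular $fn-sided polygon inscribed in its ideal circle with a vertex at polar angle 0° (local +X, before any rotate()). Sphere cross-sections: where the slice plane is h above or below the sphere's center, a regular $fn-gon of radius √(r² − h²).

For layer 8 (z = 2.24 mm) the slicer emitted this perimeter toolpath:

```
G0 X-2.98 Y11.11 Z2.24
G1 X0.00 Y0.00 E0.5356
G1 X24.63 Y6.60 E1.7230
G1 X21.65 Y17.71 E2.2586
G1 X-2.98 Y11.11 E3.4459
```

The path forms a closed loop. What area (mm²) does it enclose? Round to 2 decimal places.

293.31 mm²

Apply the shoelace formula to the sequence of (X, Y) vertices; enclosed area = 293.31 mm².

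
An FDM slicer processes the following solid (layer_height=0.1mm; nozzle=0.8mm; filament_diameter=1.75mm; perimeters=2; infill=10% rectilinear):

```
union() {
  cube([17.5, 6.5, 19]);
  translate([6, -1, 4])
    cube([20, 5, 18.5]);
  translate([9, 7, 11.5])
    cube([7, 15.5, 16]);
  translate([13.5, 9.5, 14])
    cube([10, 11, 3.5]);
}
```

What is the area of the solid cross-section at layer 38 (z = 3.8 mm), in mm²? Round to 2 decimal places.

At z = 3.8 mm: the cube is present — its section is the full 17.5×6.5 rectangle (area 113.75 mm²); the cube at (6, -1) does not reach this height (z outside [4, 22.5]); the cube at (9, 7) is not intersected at this z (z outside [11.5, 27.5]); the cube at (13.5, 9.5) is absent (z outside [14, 17.5]); Merging all regions: only the 17.5×6.5 cube is present, so the union is just that shape — area = 113.75 mm². Overall, the cross-section is a single solid region. Net area = 113.75 mm².

113.75 mm²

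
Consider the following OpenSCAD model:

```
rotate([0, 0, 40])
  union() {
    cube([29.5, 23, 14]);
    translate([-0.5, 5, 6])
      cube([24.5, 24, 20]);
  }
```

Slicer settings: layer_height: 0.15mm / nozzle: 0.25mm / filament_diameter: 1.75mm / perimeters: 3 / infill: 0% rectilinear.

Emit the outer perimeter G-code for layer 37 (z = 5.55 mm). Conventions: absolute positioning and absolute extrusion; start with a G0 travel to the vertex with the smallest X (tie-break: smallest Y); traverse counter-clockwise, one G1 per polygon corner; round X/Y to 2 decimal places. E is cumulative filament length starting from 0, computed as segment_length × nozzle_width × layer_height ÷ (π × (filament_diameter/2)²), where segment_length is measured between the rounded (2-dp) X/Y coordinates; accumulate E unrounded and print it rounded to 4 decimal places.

At z = 5.55 mm: the cube is present — its section is the full 29.5×23 rectangle; the cube at (-0.5, 5) is not intersected at this z (z outside [6, 26]); Combining (union): only the 29.5×23 cube is present, so the union is just that shape — 1 connected region; (rotated 40° about Z; rotation is an isometry so areas/perimeters/island counts are preserved). The outline is a single polygon with 4 vertices. Extrusion per mm of travel: 0.25 × 0.15 / (π × 0.875²) = 0.015591. Accumulating E over each segment gives final E = 1.6369.

G0 X-14.78 Y17.62 Z5.55
G1 X0.00 Y0.00 E0.3586
G1 X22.60 Y18.96 E0.8185
G1 X7.81 Y36.58 E1.1771
G1 X-14.78 Y17.62 E1.6369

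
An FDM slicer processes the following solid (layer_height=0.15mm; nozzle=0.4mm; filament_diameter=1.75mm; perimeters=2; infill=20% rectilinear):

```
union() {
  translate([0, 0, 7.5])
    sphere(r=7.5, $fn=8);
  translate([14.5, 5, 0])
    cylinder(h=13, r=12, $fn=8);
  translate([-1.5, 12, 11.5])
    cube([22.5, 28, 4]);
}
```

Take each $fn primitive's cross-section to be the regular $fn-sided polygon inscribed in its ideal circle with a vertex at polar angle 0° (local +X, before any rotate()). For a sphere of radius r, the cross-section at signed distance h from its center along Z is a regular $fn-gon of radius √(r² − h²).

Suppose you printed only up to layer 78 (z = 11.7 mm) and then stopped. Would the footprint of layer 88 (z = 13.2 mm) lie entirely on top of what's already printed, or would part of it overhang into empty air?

entirely on top

Compare the two slices. At z = 11.7: the sphere: section is a regular 8-gon, circumradius = √(r²−h²) = √(7.5²−4.2²) = 6.214 (area = (8/2)·6.214²·sin(360°/8) = 109.21 mm²); the cylinder at (14.5, 5): section is a regular 8-gon, circumradius r=12 (area = (8/2)·12.000²·sin(360°/8) = 407.29 mm²); the cube at (-1.5, 12) (footprint 22.5×28) is included at this height (area 630.00 mm²); Taking the union: the regions partially overlap — summed areas 1146.50 mm² minus the doubly-counted overlap 61.23 mm² gives 1085.27 mm² — area = 1085.27 mm². At z = 13.2: the sphere: section is a regular 8-gon, circumradius = √(r²−h²) = √(7.5²−5.7²) = 4.874 (area = (8/2)·4.874²·sin(360°/8) = 67.20 mm²); the cylinder at (14.5, 5) does not reach this height (z outside [0, 13]); the cube at (-1.5, 12) (footprint 22.5×28) is included at this height (area 630.00 mm²); Merging all regions: the 2 present regions are separate (no shared area or edge), so areas and boundary lengths simply add and each stays a separate island — area = 697.20 mm². Checking containment: the cross-section at z = 13.2 is a subset of the cross-section at z = 11.7.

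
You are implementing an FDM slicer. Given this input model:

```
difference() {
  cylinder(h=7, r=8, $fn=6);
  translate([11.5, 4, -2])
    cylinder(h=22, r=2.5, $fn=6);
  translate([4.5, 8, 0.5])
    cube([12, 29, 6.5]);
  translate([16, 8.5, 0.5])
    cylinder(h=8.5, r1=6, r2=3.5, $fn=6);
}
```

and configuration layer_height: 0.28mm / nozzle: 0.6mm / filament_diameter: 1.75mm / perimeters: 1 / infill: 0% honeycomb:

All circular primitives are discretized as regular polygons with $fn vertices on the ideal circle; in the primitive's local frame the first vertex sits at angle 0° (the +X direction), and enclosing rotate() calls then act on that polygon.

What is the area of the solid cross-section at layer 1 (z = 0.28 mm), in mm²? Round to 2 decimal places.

166.28 mm²

At z = 0.28 mm: the r=8 cylinder gives a regular 6-gon of circumradius 8 (constant along its height) (area = (6/2)·8.000²·sin(360°/6) = 166.28 mm²); the r=2.5 cylinder at (11.5, 4) contributes a regular 6-gon of circumradius 2.5 (area = (6/2)·2.500²·sin(360°/6) = 16.24 mm²); the cube at (4.5, 8) is absent (z outside [0.5, 7]); the cone at (16, 8.5) is absent (z outside [0.5, 9]); Taking the first minus the rest: starting from the r=8 cylinder (166.28 mm²), the r=2.5 cylinder at (11.5, 4) misses the remaining region (no effect) — area = 166.28 mm². Overall, the cross-section is a single solid region. Net area = 166.28 mm².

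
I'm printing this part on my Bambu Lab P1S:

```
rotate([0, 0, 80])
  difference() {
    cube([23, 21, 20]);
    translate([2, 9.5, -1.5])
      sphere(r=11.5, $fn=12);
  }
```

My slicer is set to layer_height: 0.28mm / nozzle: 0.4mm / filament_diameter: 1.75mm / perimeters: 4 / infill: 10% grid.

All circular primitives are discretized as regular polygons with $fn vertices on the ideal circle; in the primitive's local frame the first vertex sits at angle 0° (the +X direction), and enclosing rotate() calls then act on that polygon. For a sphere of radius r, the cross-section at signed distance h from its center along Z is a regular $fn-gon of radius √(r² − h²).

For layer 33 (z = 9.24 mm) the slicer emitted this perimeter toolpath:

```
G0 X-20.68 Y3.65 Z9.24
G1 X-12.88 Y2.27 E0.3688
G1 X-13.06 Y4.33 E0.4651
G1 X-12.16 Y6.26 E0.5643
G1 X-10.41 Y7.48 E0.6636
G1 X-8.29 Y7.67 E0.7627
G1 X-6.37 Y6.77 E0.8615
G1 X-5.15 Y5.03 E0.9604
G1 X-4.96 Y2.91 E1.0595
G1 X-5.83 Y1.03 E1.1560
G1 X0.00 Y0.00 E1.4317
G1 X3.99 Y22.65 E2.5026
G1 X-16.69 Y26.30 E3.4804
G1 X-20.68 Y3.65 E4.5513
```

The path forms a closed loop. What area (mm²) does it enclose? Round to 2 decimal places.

442.26 mm²

Apply the shoelace formula to the sequence of (X, Y) vertices; enclosed area = 442.26 mm².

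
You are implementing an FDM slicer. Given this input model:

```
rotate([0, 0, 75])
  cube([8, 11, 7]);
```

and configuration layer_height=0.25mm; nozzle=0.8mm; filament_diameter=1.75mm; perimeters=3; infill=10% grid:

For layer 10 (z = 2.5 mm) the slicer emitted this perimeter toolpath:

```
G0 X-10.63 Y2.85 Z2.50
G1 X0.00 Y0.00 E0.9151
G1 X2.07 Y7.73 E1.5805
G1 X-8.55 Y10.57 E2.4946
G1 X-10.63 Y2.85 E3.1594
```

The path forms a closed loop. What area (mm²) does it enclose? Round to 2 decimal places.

Apply the shoelace formula to the sequence of (X, Y) vertices; enclosed area = 87.98 mm².

87.98 mm²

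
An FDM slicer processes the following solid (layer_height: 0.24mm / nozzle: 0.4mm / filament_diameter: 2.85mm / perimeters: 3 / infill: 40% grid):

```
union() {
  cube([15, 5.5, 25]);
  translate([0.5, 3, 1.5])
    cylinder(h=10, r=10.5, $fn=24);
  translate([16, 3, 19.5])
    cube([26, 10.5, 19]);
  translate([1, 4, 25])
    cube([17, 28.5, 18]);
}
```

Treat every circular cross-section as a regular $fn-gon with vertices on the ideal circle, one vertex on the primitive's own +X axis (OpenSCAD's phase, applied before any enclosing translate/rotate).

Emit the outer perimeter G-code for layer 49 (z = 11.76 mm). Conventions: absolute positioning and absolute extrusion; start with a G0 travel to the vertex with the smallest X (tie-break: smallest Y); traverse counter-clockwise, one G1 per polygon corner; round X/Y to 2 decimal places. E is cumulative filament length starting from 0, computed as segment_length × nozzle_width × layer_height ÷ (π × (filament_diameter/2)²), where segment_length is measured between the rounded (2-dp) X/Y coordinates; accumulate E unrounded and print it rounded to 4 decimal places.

G0 X0.00 Y0.00 Z11.76
G1 X15.00 Y0.00 E0.2257
G1 X15.00 Y5.50 E0.3085
G1 X0.00 Y5.50 E0.5342
G1 X0.00 Y0.00 E0.6170

At z = 11.76 mm: the cube is present — its section is the full 15×5.5 rectangle; the cylinder at (0.5, 3) is absent (z outside [1.5, 11.5]); the cube at (16, 3) does not reach this height (z outside [19.5, 38.5]); the cube at (1, 4) is not intersected at this z (z outside [25, 43]); Taking the union: only the 15×5.5 cube is present, so the union is just that shape — 1 connected region. The outline is a single polygon with 4 vertices. Extrusion per mm of travel: 0.4 × 0.24 / (π × 1.425²) = 0.015048. Accumulating E over each segment gives final E = 0.6170.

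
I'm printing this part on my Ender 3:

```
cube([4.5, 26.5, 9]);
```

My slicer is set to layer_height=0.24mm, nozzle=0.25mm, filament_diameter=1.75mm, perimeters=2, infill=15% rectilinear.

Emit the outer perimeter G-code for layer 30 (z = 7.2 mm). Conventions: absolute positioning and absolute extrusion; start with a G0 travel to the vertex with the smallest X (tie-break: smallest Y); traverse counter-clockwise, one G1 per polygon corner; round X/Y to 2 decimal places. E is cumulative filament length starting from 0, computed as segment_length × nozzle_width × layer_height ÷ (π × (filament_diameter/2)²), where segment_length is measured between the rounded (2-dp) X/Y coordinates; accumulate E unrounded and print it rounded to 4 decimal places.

G0 X0.00 Y0.00 Z7.20
G1 X4.50 Y0.00 E0.1123
G1 X4.50 Y26.50 E0.7733
G1 X0.00 Y26.50 E0.8856
G1 X0.00 Y0.00 E1.5466

At z = 7.2 mm: the 4.5×26.5 cube contributes its full rectangle. The outline is a single polygon with 4 vertices. Extrusion per mm of travel: 0.25 × 0.24 / (π × 0.875²) = 0.024945. Accumulating E over each segment gives final E = 1.5466.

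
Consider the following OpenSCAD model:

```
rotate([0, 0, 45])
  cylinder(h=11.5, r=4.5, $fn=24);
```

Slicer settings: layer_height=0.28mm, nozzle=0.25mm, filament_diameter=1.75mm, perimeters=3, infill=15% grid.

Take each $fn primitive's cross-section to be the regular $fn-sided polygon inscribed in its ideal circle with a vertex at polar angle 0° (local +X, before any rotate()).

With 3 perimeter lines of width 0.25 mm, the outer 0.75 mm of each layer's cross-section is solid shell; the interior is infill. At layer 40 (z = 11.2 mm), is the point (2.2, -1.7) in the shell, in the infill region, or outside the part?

infill

At z = 11.2 mm: the cylinder: section is a regular 24-gon, circumradius r=4.5; (whole slice rotated 45° about Z — lengths, areas and connectivity unchanged). Overall, the cross-section is a single solid region. Undo the 45° rotation: the query point maps to (0.354, -2.758) in the un-rotated model frame. The nearest boundary edge runs (-0.00, -4.50)→(1.16, -4.35); distance from the point to it = 1.68 mm. The point is inside the cross-section and 1.68 mm from the nearest boundary — more than the 0.75 mm shell width (3 × 0.25), so it's in the infill interior.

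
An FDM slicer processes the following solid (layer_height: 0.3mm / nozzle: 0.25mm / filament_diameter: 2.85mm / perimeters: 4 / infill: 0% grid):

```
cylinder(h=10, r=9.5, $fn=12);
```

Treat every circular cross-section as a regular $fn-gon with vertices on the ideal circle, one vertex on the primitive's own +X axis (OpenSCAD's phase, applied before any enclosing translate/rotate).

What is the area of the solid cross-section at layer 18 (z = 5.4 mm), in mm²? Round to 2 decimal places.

270.75 mm²

At z = 5.4 mm: the r=9.5 cylinder gives a regular 12-gon of circumradius 9.5 (constant along its height) (area = (12/2)·9.500²·sin(360°/12) = 270.75 mm²). Overall, the cross-section is a single solid region. Net area = 270.75 mm².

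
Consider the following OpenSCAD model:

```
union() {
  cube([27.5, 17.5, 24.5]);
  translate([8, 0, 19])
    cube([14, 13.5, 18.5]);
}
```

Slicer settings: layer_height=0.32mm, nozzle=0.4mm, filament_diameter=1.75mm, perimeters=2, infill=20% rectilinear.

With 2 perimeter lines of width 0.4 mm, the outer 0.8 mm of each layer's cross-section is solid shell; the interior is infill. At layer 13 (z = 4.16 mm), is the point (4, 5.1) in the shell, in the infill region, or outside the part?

infill

At z = 4.16 mm: the cube (footprint 27.5×17.5) is included at this height; the cube at (8, 0) does not reach this height (z outside [19, 37.5]); Merging all regions: only the 27.5×17.5 cube is present, so the union is just that shape — 1 connected region. Overall, the cross-section is a single solid region. The nearest boundary edge runs (0.00, 17.50)→(0.00, 0.00); distance from the point to it = 4.00 mm. The point is inside the cross-section and 4.00 mm from the nearest boundary — more than the 0.8 mm shell width (2 × 0.4), so it's in the infill interior.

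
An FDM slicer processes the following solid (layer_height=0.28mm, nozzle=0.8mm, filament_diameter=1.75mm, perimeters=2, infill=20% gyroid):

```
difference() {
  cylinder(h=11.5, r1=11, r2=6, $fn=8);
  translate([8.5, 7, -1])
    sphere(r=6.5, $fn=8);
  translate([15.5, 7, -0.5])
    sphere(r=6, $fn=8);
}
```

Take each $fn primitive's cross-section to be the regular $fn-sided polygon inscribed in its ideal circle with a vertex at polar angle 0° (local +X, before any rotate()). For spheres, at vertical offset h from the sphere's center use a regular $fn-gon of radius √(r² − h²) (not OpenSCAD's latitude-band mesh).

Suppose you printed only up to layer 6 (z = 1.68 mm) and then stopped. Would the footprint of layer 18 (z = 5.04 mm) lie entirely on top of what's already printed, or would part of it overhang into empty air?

Compare the two slices. At z = 1.68: the cone: at t=0.146 of its height the radius interpolates to r₁+(r₂−r₁)t = 10.270, giving a regular 8-gon of that circumradius (area = (8/2)·10.270²·sin(360°/8) = 298.30 mm²); the r=6.5 sphere at (8.5, 7) slices to a regular 8-gon of circumradius 5.922 (√(r²−h²) with h=2.68 from center) (area = (8/2)·5.922²·sin(360°/8) = 99.19 mm²); the sphere at (15.5, 7): section is a regular 8-gon, circumradius = √(r²−h²) = √(6²−2.18²) = 5.590 (area = (8/2)·5.590²·sin(360°/8) = 88.38 mm²); After the difference (first − rest): starting from the cone (298.30 mm²), the r=6.5 sphere at (8.5, 7) partially overlaps it — only the 29.98 mm² overlap (of its 99.19 mm²) is removed, clipping the outline; the r=6 sphere at (15.5, 7) misses the remaining region (no effect) — area = 268.31 mm². At z = 5.04: the cone (r1=11→r2=6) has section circumradius 8.809 here — a regular 8-gon (area = (8/2)·8.809²·sin(360°/8) = 219.47 mm²); the r=6.5 sphere at (8.5, 7) slices to a regular 8-gon of circumradius 2.402 (√(r²−h²) with h=6.04 from center) (area = (8/2)·2.402²·sin(360°/8) = 16.32 mm²); the r=6 sphere at (15.5, 7) slices to a regular 8-gon of circumradius 2.304 (√(r²−h²) with h=5.54 from center) (area = (8/2)·2.304²·sin(360°/8) = 15.01 mm²); Taking the first minus the rest: starting from the cone (219.47 mm²), the r=6.5 sphere at (8.5, 7) misses the remaining region (no effect); the r=6 sphere at (15.5, 7) misses the remaining region (no effect) — area = 219.47 mm². Checking containment: at z = 5.04 the cross-section extends beyond the z = 1.68 cross-section by about 16.69 mm².

part overhangs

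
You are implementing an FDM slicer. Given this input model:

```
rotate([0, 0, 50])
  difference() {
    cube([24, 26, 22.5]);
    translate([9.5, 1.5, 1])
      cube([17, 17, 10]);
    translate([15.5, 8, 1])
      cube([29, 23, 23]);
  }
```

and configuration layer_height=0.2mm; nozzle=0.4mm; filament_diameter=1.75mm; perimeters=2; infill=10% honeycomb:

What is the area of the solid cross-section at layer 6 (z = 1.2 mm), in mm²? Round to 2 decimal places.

At z = 1.2 mm: the cube is present — its section is the full 24×26 rectangle (area 624.00 mm²); the 17×17 cube at (9.5, 1.5) contributes its full rectangle (area 289.00 mm²); the cube at (15.5, 8) is present — its section is the full 29×23 rectangle (area 667.00 mm²); Subtracting the remaining from the first: starting from the 24×26 cube (624.00 mm²), the 17×17 cube at (9.5, 1.5) partially overlaps it — only the 246.50 mm² overlap (of its 289.00 mm²) is removed, clipping the outline; the 29×23 cube at (15.5, 8) partially overlaps it — only the 63.75 mm² overlap (of its 667.00 mm²) is removed, clipping the outline — area = 313.75 mm²; (rotated 50° about Z; rotation is an isometry so areas/perimeters/island counts are preserved). Overall, the cross-section is a single solid region. Net area = 313.75 mm².

313.75 mm²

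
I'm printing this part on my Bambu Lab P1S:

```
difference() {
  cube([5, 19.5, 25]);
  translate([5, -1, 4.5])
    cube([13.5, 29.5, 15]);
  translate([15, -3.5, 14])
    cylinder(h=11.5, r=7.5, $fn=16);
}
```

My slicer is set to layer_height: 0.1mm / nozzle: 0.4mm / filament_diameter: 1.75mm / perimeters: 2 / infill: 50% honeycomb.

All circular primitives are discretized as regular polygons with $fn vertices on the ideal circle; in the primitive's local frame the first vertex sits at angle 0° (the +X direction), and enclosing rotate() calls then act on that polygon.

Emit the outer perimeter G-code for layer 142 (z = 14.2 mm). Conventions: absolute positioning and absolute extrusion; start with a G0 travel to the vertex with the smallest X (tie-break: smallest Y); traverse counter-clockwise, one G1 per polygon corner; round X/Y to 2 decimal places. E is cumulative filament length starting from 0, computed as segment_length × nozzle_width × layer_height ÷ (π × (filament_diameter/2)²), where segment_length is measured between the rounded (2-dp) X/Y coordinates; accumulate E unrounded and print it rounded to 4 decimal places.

At z = 14.2 mm: the cube (footprint 5×19.5) is included at this height; the cube at (5, -1) (footprint 13.5×29.5) is included at this height; the r=7.5 cylinder at (15, -3.5) gives a regular 16-gon of circumradius 7.5 (constant along its height); Subtracting the remaining from the first: starting from the 5×19.5 cube, the 13.5×29.5 cube at (5, -1) misses the remaining region (no effect); the r=7.5 cylinder at (15, -3.5) misses the remaining region (no effect) — 1 connected region. The outline is a single polygon with 4 vertices. Extrusion per mm of travel: 0.4 × 0.1 / (π × 0.875²) = 0.016630. Accumulating E over each segment gives final E = 0.8149.

G0 X0.00 Y0.00 Z14.20
G1 X5.00 Y0.00 E0.0832
G1 X5.00 Y19.50 E0.4074
G1 X0.00 Y19.50 E0.4906
G1 X0.00 Y0.00 E0.8149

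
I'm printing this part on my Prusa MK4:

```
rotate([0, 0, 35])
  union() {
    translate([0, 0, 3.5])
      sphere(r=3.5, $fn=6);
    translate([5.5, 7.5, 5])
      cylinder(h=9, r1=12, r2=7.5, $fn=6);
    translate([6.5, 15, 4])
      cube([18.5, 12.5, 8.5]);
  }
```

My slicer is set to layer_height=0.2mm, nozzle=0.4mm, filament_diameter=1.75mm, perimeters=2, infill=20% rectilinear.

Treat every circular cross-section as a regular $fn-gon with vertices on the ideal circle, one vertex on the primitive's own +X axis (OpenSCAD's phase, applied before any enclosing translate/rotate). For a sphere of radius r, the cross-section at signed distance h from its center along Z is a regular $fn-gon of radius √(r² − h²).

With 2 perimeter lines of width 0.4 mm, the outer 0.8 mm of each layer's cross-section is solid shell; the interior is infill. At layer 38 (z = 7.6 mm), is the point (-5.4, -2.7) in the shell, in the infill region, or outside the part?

At z = 7.6 mm: the sphere is absent (|z−center|=4.100 > r=3.5); the cone at (5.5, 7.5): at t=0.289 of its height the radius interpolates to r₁+(r₂−r₁)t = 10.700, giving a regular 6-gon of that circumradius; the cube at (6.5, 15) is present — its section is the full 18.5×12.5 rectangle; Combining (union): the regions partially overlap (shared area 8.58 mm²), so overlapping operands fuse into one piece — 1 connected region; (whole slice rotated 35° about Z — lengths, areas and connectivity unchanged). Overall, the cross-section is a single solid region. Undo the 35° rotation: the query point maps to (-5.972, 0.886) in the un-rotated model frame. The nearest boundary edge runs (0.15, -1.77)→(-5.20, 7.50); distance from the point to it = 3.98 mm. The point is not inside any of the regions above, so it lies outside the cross-section (3.98 mm from the nearest boundary).

outside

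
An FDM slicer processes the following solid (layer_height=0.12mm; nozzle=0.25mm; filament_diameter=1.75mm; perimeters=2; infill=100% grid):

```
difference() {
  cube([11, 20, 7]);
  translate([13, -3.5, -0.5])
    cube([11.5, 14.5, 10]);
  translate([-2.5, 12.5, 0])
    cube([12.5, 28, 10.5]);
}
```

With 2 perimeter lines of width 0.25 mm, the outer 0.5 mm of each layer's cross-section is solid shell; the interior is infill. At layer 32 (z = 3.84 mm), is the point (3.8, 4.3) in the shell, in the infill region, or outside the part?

infill

At z = 3.84 mm: the cube is present — its section is the full 11×20 rectangle; the cube at (13, -3.5) is present — its section is the full 11.5×14.5 rectangle; the 12.5×28 cube at (-2.5, 12.5) contributes its full rectangle; Subtracting the remaining from the first: starting from the 11×20 cube, the 11.5×14.5 cube at (13, -3.5) misses the remaining region (no effect); the 12.5×28 cube at (-2.5, 12.5) partially overlaps it — only the 75.00 mm² overlap (of its 350.00 mm²) is removed, clipping the outline — 1 connected region. Overall, the cross-section is a single solid region. The nearest boundary edge runs (0.00, 0.00)→(0.00, 12.50); distance from the point to it = 3.80 mm. The point is inside the cross-section and 3.80 mm from the nearest boundary — more than the 0.5 mm shell width (2 × 0.25), so it's in the infill interior.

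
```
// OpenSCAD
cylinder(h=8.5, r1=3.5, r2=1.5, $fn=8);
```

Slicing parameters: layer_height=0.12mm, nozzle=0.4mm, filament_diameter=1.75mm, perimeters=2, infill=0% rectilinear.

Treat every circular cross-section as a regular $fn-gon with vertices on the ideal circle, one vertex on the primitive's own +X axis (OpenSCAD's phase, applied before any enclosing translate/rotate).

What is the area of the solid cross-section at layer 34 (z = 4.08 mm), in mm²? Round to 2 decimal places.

At z = 4.08 mm: the cone (r1=3.5→r2=1.5) has section circumradius 2.540 here — a regular 8-gon (area = (8/2)·2.540²·sin(360°/8) = 18.25 mm²). Overall, the cross-section is a single solid region. Net area = 18.25 mm².

18.25 mm²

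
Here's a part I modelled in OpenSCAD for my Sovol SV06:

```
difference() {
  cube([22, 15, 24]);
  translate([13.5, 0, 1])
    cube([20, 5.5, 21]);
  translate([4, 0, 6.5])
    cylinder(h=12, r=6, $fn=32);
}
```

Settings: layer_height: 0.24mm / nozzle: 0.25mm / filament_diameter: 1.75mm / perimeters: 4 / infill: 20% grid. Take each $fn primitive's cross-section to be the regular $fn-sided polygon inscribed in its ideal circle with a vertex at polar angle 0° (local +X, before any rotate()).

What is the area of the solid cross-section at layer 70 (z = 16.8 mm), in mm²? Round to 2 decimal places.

233.16 mm²

At z = 16.8 mm: the cube is present — its section is the full 22×15 rectangle (area 330.00 mm²); the 20×5.5 cube at (13.5, 0) contributes its full rectangle (area 110.00 mm²); the cylinder at (4, 0): section is a regular 32-gon, circumradius r=6 (area = (32/2)·6.000²·sin(360°/32) = 112.37 mm²); Subtracting the remaining from the first: starting from the 22×15 cube (330.00 mm²), the 20×5.5 cube at (13.5, 0) partially overlaps it — only the 46.75 mm² overlap (of its 110.00 mm²) is removed, clipping the outline; the r=6 cylinder at (4, 0) partially overlaps it — only the 50.09 mm² overlap (of its 112.37 mm²) is removed, clipping the outline — area = 233.16 mm². Overall, the cross-section is a single solid region. Net area = 233.16 mm².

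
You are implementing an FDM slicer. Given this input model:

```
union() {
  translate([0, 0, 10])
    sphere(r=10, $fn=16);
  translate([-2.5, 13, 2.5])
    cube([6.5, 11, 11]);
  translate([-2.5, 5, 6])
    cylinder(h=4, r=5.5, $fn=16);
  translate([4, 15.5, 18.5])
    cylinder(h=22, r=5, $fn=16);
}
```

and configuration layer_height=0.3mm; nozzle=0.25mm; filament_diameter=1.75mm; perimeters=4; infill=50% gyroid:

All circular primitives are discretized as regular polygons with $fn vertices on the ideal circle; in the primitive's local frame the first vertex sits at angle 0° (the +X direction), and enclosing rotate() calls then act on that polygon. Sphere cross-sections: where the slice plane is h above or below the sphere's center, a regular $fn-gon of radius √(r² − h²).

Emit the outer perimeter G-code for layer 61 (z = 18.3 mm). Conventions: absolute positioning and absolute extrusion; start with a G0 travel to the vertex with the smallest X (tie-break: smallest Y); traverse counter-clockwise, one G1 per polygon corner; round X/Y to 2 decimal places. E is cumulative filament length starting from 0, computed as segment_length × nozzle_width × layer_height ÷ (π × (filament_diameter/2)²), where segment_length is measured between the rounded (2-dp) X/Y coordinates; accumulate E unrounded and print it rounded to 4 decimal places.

At z = 18.3 mm: the sphere: section is a regular 16-gon, circumradius = √(r²−h²) = √(10²−8.3²) = 5.578; the cube at (-2.5, 13) does not reach this height (z outside [2.5, 13.5]); the cylinder at (-2.5, 5) does not reach this height (z outside [6, 10]); the cylinder at (4, 15.5) does not reach this height (z outside [18.5, 40.5]); Taking the union: only the r=10 sphere is present, so the union is just that shape — 1 connected region. The outline is a single polygon with 16 vertices. Extrusion per mm of travel: 0.25 × 0.3 / (π × 0.875²) = 0.031181. Accumulating E over each segment gives final E = 1.0852.

G0 X-5.58 Y0.00 Z18.30
G1 X-5.15 Y-2.13 E0.0678
G1 X-3.94 Y-3.94 E0.1356
G1 X-2.13 Y-5.15 E0.2035
G1 X0.00 Y-5.58 E0.2713
G1 X2.13 Y-5.15 E0.3390
G1 X3.94 Y-3.94 E0.4069
G1 X5.15 Y-2.13 E0.4748
G1 X5.58 Y0.00 E0.5426
G1 X5.15 Y2.13 E0.6103
G1 X3.94 Y3.94 E0.6782
G1 X2.13 Y5.15 E0.7461
G1 X0.00 Y5.58 E0.8139
G1 X-2.13 Y5.15 E0.8816
G1 X-3.94 Y3.94 E0.9495
G1 X-5.15 Y2.13 E1.0174
G1 X-5.58 Y0.00 E1.0852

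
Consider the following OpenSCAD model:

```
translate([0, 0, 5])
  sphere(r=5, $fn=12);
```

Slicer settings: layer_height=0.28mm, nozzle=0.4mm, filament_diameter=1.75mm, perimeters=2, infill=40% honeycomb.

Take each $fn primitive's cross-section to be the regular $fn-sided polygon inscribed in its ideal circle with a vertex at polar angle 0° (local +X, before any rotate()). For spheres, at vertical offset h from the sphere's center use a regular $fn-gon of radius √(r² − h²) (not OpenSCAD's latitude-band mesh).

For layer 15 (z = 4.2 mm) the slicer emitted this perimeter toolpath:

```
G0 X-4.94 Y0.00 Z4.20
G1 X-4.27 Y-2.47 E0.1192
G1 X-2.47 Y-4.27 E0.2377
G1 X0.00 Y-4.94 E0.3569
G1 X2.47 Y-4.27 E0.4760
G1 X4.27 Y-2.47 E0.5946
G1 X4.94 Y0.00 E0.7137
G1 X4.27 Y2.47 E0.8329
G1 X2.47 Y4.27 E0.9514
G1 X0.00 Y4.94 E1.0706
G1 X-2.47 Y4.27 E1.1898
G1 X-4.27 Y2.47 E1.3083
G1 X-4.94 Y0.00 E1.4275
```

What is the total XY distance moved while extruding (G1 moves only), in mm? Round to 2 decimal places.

30.66 mm

Sum the Euclidean lengths of each G1 segment: total = 30.66 mm.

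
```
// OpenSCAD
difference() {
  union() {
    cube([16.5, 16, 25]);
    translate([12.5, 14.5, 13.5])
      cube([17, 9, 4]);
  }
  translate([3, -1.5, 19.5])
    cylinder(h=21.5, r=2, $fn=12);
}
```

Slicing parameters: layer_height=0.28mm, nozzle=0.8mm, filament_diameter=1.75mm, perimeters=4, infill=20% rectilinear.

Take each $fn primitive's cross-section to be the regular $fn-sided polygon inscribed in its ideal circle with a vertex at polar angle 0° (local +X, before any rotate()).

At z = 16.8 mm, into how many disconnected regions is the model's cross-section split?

1

At z = 16.8 mm: the cube is present — its section is the full 16.5×16 rectangle; the cube at (12.5, 14.5) is present — its section is the full 17×9 rectangle; Combining (union): the regions partially overlap (shared area 6.00 mm²), so overlapping operands fuse into one piece — 1 connected region; the cylinder at (3, -1.5) does not reach this height (z outside [19.5, 41]); Subtracting the remaining from the first: none of the subtracted shapes is present at this height, so the result so far is unchanged — 1 connected region. The result has 1 disconnected region.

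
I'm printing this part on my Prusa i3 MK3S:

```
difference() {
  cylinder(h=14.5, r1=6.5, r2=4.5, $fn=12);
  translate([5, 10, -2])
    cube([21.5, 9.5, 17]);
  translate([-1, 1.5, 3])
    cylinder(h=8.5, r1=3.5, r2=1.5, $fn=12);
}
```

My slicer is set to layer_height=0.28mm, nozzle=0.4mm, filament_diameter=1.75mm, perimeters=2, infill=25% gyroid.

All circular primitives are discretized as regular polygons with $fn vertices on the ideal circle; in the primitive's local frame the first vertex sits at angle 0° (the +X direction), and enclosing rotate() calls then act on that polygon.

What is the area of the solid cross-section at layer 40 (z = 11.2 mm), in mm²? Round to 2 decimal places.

At z = 11.2 mm: the cone contributes a regular 12-gon of circumradius 4.955 (interpolated between r1=6.5 and r2=4.5 at t=0.772) (area = (12/2)·4.955²·sin(360°/12) = 73.66 mm²); the 21.5×9.5 cube at (5, 10) contributes its full rectangle (area 204.25 mm²); the cone at (-1, 1.5): at t=0.965 of its height the radius interpolates to r₁+(r₂−r₁)t = 1.571, giving a regular 12-gon of that circumradius (area = (12/2)·1.571²·sin(360°/12) = 7.40 mm²); Taking the first minus the rest: starting from the cone (73.66 mm²), the 21.5×9.5 cube at (5, 10) misses the remaining region (no effect); the cone at (-1, 1.5) lies wholly inside it (removes its full 7.40 mm² and its 9.76 mm outline becomes a hole wall) — area = 66.26 mm². Overall, the cross-section is one region with 1 hole. Net area = 66.26 mm².

66.26 mm²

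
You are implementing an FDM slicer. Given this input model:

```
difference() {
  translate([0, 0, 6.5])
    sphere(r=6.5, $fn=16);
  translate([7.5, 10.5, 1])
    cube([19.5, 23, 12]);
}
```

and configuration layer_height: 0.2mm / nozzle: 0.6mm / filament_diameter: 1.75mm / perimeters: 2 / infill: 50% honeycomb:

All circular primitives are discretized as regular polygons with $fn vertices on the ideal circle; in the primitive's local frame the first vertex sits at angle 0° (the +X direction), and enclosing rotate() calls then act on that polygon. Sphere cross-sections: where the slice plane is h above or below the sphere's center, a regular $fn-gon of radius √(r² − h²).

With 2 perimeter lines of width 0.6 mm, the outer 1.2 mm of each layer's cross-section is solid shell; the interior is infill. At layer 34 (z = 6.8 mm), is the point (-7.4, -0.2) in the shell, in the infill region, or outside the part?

At z = 6.8 mm: the sphere: section is a regular 16-gon, circumradius = √(r²−h²) = √(6.5²−0.3²) = 6.493; the cube at (7.5, 10.5) (footprint 19.5×23) is included at this height; Taking the first minus the rest: starting from the r=6.5 sphere, the 19.5×23 cube at (7.5, 10.5) misses the remaining region (no effect) — 1 connected region. Overall, the cross-section is a single solid region. The nearest boundary edge runs (-6.00, -2.48)→(-6.49, 0.00); distance from the point to it = 0.93 mm. The point is not inside any of the regions above, so it lies outside the cross-section (0.93 mm from the nearest boundary).

outside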